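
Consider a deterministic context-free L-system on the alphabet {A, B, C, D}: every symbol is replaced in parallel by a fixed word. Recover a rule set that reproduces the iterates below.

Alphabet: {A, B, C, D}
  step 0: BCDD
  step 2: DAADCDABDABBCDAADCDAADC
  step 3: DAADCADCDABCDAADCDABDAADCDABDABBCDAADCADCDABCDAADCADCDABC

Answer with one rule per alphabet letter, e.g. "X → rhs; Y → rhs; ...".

A->ADC, B->DAB, C->BC, D->DA

  step 2 ⇒ step 3: DAADCDABDABBCDAADCDAADC ⇒ DA·ADC·ADC·DA·BC·DA·ADC·DAB·DA·ADC·DAB·DAB·BC·DA·ADC·ADC·DA·BC·DA·ADC·ADC·DA·BC
    A ↦ ADC
    B ↦ DAB
    C ↦ BC
    D ↦ DA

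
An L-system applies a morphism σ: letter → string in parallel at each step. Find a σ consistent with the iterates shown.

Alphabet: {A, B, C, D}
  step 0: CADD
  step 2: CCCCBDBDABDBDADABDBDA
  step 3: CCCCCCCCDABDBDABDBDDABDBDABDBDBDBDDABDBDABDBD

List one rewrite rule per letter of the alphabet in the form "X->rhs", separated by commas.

  step 2 ⇒ step 3: CCCCBDBDABDBDADABDBDA ⇒ CC·CC·CC·CC·DA·BDB·DA·BDB·D·DA·BDB·DA·BDB·D·BDB·D·DA·BDB·DA·BDB·D
    A ↦ D
    B ↦ DA
    C ↦ CC
    D ↦ BDB

A->D, B->DA, C->CC, D->BDB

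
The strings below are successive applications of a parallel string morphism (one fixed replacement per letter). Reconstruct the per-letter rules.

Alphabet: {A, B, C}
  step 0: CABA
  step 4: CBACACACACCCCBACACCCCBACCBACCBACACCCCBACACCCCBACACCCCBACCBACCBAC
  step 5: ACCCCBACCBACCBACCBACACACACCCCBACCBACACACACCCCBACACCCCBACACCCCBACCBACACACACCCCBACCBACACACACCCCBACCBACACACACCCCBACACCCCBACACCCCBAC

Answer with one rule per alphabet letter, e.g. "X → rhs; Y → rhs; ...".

A->CB, B->CC, C->AC

  step 4 ⇒ step 5: CBACACACACCCCBACACCCCBACCBACCBACACCCCBACACCCCBACACCCCBACCBACCBAC ⇒ AC·CC·CB·AC·CB·AC·CB·AC·CB·AC·AC·AC·AC·CC·CB·AC·CB·AC·AC·AC·AC·CC·CB·AC·AC·CC·CB·AC·AC·CC·CB·AC·CB·AC·AC·AC·AC·CC·CB·AC·CB·AC·AC·AC·AC·CC·CB·AC·CB·AC·AC·AC·AC·CC·CB·AC·AC·CC·CB·AC·AC·CC·CB·AC
    A ↦ CB
    B ↦ CC
    C ↦ AC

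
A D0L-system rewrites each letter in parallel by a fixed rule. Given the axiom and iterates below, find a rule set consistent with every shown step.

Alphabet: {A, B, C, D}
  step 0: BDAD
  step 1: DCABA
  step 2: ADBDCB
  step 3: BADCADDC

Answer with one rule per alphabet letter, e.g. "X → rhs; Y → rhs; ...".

A->B, B->DC, C->D, D->A

  step 2 ⇒ step 3: ADBDCB ⇒ B·A·DC·A·D·DC
    A ↦ B
    B ↦ DC
    C ↦ D
    D ↦ A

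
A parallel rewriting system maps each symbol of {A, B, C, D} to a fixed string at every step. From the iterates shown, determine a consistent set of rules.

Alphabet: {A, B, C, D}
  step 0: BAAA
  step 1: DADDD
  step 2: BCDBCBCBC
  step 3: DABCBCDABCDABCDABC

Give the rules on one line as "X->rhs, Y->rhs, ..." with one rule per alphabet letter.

  step 2 ⇒ step 3: BCDBCBCBC ⇒ DA·BC·BC·DA·BC·DA·BC·DA·BC
    B ↦ DA
    C ↦ BC
    D ↦ BC
  step 0 ⇒ step 1: BAAA ⇒ DA·D·D·D
    A ↦ D

A->D, B->DA, C->BC, D->BC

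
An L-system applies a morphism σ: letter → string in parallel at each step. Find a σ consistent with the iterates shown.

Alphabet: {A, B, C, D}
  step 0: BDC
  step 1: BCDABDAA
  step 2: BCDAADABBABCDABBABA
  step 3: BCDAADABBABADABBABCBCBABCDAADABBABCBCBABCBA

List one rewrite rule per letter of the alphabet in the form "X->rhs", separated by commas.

  step 2 ⇒ step 3: BCDAADABBABCDABBABA ⇒ BC·DAA·DAB·BA·BA·DAB·BA·BC·BC·BA·BC·DAA·DAB·BA·BC·BC·BA·BC·BA
    A ↦ BA
    B ↦ BC
    C ↦ DAA
    D ↦ DAB

A->BA, B->BC, C->DAA, D->DAB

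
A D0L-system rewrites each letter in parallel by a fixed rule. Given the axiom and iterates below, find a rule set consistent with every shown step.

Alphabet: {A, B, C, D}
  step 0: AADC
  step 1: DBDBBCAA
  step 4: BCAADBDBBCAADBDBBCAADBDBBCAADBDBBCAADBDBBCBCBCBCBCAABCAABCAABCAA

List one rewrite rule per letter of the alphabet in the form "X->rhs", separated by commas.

  step 0 ⇒ step 1: AADC ⇒ DB·DB·BC·AA
    A ↦ DB
    C ↦ AA
    D ↦ BC
    B ↦ BC  (constrained at step 1)

A->DB, B->BC, C->AA, D->BC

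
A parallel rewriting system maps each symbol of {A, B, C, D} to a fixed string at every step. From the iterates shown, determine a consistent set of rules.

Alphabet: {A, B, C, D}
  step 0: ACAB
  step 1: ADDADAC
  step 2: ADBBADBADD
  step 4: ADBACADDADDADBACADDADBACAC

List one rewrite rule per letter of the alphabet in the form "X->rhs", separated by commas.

A->AD, B->AC, C->D, D->B

  step 1 ⇒ step 2: ADDADAC ⇒ AD·B·B·AD·B·AD·D
    A ↦ AD
    C ↦ D
    D ↦ B
  step 0 ⇒ step 1: ACAB ⇒ AD·D·AD·AC
    B ↦ AC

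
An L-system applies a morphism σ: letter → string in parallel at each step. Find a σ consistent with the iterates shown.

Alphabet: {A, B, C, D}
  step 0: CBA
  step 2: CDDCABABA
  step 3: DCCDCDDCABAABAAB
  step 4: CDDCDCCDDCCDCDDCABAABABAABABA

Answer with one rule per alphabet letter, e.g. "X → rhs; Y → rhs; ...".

A->AB, B->A, C->DC, D->CD

  step 3 ⇒ step 4: DCCDCDDCABAABAAB ⇒ CD·DC·DC·CD·DC·CD·CD·DC·AB·A·AB·AB·A·AB·AB·A
    A ↦ AB
    B ↦ A
    C ↦ DC
    D ↦ CD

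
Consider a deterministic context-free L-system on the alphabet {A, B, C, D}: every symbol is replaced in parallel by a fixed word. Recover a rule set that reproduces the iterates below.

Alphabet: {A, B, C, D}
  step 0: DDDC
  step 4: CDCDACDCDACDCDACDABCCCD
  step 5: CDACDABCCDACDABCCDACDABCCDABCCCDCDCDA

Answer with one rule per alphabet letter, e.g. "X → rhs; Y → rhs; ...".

  step 4 ⇒ step 5: CDCDACDCDACDCDACDABCCCD ⇒ CD·A·CD·A·BC·CD·A·CD·A·BC·CD·A·CD·A·BC·CD·A·BC·C·CD·CD·CD·A
    A ↦ BC
    B ↦ C
    C ↦ CD
    D ↦ A

A->BC, B->C, C->CD, D->A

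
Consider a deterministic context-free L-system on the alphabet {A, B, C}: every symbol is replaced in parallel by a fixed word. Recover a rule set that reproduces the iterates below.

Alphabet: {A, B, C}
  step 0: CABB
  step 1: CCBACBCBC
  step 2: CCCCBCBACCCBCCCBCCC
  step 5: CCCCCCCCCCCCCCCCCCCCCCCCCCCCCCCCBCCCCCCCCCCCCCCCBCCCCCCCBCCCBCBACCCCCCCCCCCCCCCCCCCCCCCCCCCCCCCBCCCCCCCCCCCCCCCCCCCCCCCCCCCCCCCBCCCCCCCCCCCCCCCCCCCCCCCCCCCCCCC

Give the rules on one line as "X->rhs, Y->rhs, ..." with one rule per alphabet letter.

A->BAC, B->BC, C->CC

  step 1 ⇒ step 2: CCBACBCBC ⇒ CC·CC·BC·BAC·CC·BC·CC·BC·CC
    A ↦ BAC
    B ↦ BC
    C ↦ CC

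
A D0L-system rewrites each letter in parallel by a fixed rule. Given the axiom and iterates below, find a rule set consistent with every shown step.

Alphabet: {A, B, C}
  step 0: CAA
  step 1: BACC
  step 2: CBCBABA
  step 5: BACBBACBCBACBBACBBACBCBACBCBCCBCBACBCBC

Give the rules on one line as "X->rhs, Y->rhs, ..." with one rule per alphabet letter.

A->C, B->CB, C->BA

  step 1 ⇒ step 2: BACC ⇒ CB·C·BA·BA
    A ↦ C
    B ↦ CB
    C ↦ BA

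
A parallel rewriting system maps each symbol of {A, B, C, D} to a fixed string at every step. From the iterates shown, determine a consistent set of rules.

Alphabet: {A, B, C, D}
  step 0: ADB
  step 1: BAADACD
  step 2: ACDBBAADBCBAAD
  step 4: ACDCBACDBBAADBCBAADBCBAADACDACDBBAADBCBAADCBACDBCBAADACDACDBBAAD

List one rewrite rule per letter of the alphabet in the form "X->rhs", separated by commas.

  step 1 ⇒ step 2: BAADACD ⇒ ACD·B·B·AAD·B·CB·AAD
    A ↦ B
    B ↦ ACD
    C ↦ CB
    D ↦ AAD

A->B, B->ACD, C->CB, D->AAD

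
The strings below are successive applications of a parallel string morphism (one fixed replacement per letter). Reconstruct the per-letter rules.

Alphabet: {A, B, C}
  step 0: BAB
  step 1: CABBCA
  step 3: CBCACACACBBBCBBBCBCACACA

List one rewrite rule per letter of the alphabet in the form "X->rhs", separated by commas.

  step 0 ⇒ step 1: BAB ⇒ CA·BB·CA
    A ↦ BB
    B ↦ CA
    C ↦ CB  (constrained at step 1)

A->BB, B->CA, C->CB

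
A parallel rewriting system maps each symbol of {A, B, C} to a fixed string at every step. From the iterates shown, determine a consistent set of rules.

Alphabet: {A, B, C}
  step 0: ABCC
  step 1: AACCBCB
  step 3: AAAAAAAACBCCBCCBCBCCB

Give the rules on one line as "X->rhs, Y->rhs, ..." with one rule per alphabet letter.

A->AA, B->C, C->CB

  step 0 ⇒ step 1: ABCC ⇒ AA·C·CB·CB
    A ↦ AA
    B ↦ C
    C ↦ CB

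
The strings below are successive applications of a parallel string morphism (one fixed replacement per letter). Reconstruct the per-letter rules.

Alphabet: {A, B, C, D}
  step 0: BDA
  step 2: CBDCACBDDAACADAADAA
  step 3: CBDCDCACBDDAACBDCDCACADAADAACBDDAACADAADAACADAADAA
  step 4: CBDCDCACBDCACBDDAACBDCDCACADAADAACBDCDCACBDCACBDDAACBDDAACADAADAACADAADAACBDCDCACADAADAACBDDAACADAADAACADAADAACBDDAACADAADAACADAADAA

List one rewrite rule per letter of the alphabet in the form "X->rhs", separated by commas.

A->DAA, B->CD, C->CBD, D->CA

  step 3 ⇒ step 4: CBDCDCACBDDAACBDCDCACADAADAACBDDAACADAADAACADAADAA ⇒ CBD·CD·CA·CBD·CA·CBD·DAA·CBD·CD·CA·CA·DAA·DAA·CBD·CD·CA·CBD·CA·CBD·DAA·CBD·DAA·CA·DAA·DAA·CA·DAA·DAA·CBD·CD·CA·CA·DAA·DAA·CBD·DAA·CA·DAA·DAA·CA·DAA·DAA·CBD·DAA·CA·DAA·DAA·CA·DAA·DAA
    A ↦ DAA
    B ↦ CD
    C ↦ CBD
    D ↦ CA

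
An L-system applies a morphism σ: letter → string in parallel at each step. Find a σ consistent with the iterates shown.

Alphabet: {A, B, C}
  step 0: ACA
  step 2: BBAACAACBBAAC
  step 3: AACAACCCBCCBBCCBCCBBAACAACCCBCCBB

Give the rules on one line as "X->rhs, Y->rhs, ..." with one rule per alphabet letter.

A->CCB, B->AAC, C->B

  step 2 ⇒ step 3: BBAACAACBBAAC ⇒ AAC·AAC·CCB·CCB·B·CCB·CCB·B·AAC·AAC·CCB·CCB·B
    A ↦ CCB
    B ↦ AAC
    C ↦ B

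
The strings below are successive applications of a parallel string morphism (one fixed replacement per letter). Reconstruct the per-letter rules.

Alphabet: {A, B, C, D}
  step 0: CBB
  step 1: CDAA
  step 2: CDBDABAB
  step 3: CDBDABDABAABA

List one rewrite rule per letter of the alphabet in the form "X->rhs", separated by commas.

A->AB, B->A, C->CD, D->BD

  step 2 ⇒ step 3: CDBDABAB ⇒ CD·BD·A·BD·AB·A·AB·A
    A ↦ AB
    B ↦ A
    C ↦ CD
    D ↦ BD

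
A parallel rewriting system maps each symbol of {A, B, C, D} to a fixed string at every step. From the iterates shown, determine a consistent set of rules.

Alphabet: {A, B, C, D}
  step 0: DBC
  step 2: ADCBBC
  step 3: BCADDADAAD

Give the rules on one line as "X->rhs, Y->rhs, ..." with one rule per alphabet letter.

A->B, B->DA, C->AD, D->C

  step 2 ⇒ step 3: ADCBBC ⇒ B·C·AD·DA·DA·AD
    A ↦ B
    B ↦ DA
    C ↦ AD
    D ↦ C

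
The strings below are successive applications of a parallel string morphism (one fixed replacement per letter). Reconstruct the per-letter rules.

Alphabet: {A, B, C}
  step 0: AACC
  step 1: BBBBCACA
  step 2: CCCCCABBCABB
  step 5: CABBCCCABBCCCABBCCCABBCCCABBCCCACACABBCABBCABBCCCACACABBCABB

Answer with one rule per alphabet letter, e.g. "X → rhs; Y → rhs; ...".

  step 1 ⇒ step 2: BBBBCACA ⇒ C·C·C·C·CA·BB·CA·BB
    A ↦ BB
    B ↦ C
    C ↦ CA

A->BB, B->C, C->CA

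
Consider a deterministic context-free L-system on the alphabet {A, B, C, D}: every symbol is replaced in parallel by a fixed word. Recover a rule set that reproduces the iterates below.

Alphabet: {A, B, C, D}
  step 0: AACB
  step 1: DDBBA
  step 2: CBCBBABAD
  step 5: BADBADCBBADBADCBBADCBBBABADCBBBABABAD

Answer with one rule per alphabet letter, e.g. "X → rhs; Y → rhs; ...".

A->D, B->BA, C->B, D->CB

  step 1 ⇒ step 2: DDBBA ⇒ CB·CB·BA·BA·D
    A ↦ D
    B ↦ BA
    D ↦ CB
  step 0 ⇒ step 1: AACB ⇒ D·D·B·BA
    C ↦ B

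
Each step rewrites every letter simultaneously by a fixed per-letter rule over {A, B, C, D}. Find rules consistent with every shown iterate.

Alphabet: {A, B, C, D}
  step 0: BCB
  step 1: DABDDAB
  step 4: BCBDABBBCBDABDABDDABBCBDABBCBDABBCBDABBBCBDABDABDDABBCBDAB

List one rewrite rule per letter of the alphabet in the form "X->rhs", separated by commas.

A->CB, B->DAB, C->D, D->B

  step 0 ⇒ step 1: BCB ⇒ DAB·D·DAB
    B ↦ DAB
    C ↦ D
    A ↦ CB  (constrained at step 1)
    D ↦ B  (constrained at step 1)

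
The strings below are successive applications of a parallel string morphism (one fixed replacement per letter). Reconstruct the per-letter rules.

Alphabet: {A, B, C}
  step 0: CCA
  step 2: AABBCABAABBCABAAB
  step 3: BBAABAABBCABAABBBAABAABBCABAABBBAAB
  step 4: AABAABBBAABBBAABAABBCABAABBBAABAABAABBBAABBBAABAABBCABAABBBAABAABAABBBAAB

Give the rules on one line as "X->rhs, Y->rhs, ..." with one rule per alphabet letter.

  step 3 ⇒ step 4: BBAABAABBCABAABBBAABAABBCABAABBBAAB ⇒ AAB·AAB·B·B·AAB·B·B·AAB·AAB·BCA·B·AAB·B·B·AAB·AAB·AAB·B·B·AAB·B·B·AAB·AAB·BCA·B·AAB·B·B·AAB·AAB·AAB·B·B·AAB
    A ↦ B
    B ↦ AAB
    C ↦ BCA

A->B, B->AAB, C->BCA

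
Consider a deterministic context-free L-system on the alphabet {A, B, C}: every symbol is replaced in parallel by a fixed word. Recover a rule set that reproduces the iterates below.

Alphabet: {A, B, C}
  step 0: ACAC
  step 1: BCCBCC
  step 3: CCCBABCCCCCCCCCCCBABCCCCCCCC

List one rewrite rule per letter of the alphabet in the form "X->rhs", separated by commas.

A->B, B->CBA, C->CC

  step 0 ⇒ step 1: ACAC ⇒ B·CC·B·CC
    A ↦ B
    C ↦ CC
    B ↦ CBA  (constrained at step 1)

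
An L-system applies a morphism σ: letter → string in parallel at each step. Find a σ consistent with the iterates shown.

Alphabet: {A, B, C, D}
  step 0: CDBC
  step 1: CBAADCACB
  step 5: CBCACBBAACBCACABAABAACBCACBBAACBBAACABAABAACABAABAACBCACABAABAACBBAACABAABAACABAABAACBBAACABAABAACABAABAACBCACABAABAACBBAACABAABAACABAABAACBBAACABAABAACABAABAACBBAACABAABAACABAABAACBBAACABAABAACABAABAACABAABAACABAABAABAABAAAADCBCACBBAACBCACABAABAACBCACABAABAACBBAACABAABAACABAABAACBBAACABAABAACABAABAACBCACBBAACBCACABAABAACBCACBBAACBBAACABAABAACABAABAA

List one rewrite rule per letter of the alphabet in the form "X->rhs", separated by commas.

  step 0 ⇒ step 1: CDBC ⇒ CB·AAD·CA·CB
    B ↦ CA
    C ↦ CB
    D ↦ AAD
    A ↦ BAA  (constrained at step 1)

A->BAA, B->CA, C->CB, D->AAD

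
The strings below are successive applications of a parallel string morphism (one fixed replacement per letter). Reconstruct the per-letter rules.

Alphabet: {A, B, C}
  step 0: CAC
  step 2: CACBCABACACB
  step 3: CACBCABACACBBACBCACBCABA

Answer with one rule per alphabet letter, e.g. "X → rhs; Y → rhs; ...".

  step 2 ⇒ step 3: CACBCABACACB ⇒ CA·CB·CA·BA·CA·CB·BA·CB·CA·CB·CA·BA
    A ↦ CB
    B ↦ BA
    C ↦ CA

A->CB, B->BA, C->CA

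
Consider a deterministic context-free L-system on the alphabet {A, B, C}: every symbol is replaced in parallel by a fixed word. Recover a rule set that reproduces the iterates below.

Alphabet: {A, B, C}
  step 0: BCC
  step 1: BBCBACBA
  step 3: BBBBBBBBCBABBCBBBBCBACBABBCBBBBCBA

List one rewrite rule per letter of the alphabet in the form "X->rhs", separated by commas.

A->C, B->BB, C->CBA

  step 0 ⇒ step 1: BCC ⇒ BB·CBA·CBA
    B ↦ BB
    C ↦ CBA
    A ↦ C  (constrained at step 1)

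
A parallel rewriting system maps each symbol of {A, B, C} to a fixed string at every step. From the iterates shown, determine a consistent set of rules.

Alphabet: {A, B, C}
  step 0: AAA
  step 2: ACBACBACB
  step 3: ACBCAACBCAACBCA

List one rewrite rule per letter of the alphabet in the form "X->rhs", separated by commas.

  step 2 ⇒ step 3: ACBACBACB ⇒ AC·B·CA·AC·B·CA·AC·B·CA
    A ↦ AC
    B ↦ CA
    C ↦ B

A->AC, B->CA, C->B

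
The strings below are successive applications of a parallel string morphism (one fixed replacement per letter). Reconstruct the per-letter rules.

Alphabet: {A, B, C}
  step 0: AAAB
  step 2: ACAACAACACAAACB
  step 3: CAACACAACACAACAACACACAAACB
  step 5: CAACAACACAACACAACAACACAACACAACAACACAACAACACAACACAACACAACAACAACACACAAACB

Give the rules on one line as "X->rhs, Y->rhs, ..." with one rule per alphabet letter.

  step 2 ⇒ step 3: ACAACAACACAAACB ⇒ CA·A·CA·CA·A·CA·CA·A·CA·A·CA·CA·CA·A·ACB
    A ↦ CA
    B ↦ ACB
    C ↦ A

A->CA, B->ACB, C->A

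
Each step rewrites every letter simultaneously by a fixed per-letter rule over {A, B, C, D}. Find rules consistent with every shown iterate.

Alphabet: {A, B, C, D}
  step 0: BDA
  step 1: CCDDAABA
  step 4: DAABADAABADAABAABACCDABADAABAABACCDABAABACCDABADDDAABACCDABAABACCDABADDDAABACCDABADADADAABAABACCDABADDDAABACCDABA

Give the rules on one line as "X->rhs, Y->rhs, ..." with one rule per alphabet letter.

  step 0 ⇒ step 1: BDA ⇒ CCD·DA·ABA
    A ↦ ABA
    B ↦ CCD
    D ↦ DA
    C ↦ D  (constrained at step 1)

A->ABA, B->CCD, C->D, D->DA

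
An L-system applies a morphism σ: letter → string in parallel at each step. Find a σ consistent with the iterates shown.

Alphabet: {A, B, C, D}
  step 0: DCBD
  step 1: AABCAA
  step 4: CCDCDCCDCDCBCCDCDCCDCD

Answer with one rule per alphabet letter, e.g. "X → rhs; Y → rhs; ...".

  step 0 ⇒ step 1: DCBD ⇒ AA·B·C·AA
    B ↦ C
    C ↦ B
    D ↦ AA
    A ↦ CD  (constrained at step 1)

A->CD, B->C, C->B, D->AA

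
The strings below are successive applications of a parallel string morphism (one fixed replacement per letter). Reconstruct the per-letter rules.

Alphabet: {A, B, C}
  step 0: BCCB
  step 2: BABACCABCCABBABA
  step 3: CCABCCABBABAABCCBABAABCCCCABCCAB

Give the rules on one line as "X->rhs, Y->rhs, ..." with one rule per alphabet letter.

  step 2 ⇒ step 3: BABACCABCCABBABA ⇒ CC·AB·CC·AB·BA·BA·AB·CC·BA·BA·AB·CC·CC·AB·CC·AB
    A ↦ AB
    B ↦ CC
    C ↦ BA

A->AB, B->CC, C->BA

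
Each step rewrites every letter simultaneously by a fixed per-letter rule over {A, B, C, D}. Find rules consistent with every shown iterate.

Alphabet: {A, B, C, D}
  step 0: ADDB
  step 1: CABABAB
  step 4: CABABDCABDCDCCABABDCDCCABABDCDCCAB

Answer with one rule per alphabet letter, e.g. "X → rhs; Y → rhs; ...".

A->C, B->AB, C->DC, D->AB

  step 0 ⇒ step 1: ADDB ⇒ C·AB·AB·AB
    A ↦ C
    B ↦ AB
    D ↦ AB
    C ↦ DC  (constrained at step 1)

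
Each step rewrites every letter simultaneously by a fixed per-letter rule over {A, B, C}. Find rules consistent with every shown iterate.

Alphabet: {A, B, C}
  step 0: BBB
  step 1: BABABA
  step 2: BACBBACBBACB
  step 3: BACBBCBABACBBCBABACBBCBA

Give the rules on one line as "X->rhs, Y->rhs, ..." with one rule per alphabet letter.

  step 2 ⇒ step 3: BACBBACBBACB ⇒ BA·CB·BC·BA·BA·CB·BC·BA·BA·CB·BC·BA
    A ↦ CB
    B ↦ BA
    C ↦ BC

A->CB, B->BA, C->BC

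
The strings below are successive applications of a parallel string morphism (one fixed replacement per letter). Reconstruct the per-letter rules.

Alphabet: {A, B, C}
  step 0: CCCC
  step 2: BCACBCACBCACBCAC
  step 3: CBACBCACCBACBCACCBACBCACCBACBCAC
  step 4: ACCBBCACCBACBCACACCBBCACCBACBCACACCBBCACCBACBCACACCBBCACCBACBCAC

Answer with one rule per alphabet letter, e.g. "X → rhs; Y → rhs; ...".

A->BC, B->CB, C->AC

  step 3 ⇒ step 4: CBACBCACCBACBCACCBACBCACCBACBCAC ⇒ AC·CB·BC·AC·CB·AC·BC·AC·AC·CB·BC·AC·CB·AC·BC·AC·AC·CB·BC·AC·CB·AC·BC·AC·AC·CB·BC·AC·CB·AC·BC·AC
    A ↦ BC
    B ↦ CB
    C ↦ AC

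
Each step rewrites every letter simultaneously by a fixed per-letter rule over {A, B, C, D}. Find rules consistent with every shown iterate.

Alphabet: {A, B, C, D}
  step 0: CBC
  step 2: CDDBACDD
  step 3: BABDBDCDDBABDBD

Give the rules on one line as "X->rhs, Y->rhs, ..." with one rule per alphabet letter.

  step 2 ⇒ step 3: CDDBACDD ⇒ BA·BD·BD·C·DD·BA·BD·BD
    A ↦ DD
    B ↦ C
    C ↦ BA
    D ↦ BD

A->DD, B->C, C->BA, D->BD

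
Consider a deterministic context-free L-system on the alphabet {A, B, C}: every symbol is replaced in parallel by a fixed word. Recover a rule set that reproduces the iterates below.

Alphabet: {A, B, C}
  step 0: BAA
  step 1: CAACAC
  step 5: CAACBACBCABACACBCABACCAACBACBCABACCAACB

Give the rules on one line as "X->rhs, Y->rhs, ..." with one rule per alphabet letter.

  step 0 ⇒ step 1: BAA ⇒ CA·AC·AC
    A ↦ AC
    B ↦ CA
    C ↦ B  (constrained at step 1)

A->AC, B->CA, C->B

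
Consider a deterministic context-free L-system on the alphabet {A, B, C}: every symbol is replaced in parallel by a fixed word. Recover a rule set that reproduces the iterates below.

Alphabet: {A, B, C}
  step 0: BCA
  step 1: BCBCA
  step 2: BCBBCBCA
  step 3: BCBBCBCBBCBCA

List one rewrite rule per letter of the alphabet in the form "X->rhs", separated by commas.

A->CA, B->BC, C->B

  step 2 ⇒ step 3: BCBBCBCA ⇒ BC·B·BC·BC·B·BC·B·CA
    A ↦ CA
    B ↦ BC
    C ↦ B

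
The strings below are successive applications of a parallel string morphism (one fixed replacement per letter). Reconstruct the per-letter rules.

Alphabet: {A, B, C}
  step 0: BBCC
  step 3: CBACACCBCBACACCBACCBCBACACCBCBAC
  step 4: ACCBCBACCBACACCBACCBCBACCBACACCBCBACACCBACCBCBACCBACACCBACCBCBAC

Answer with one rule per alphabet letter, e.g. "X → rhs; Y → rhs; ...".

  step 3 ⇒ step 4: CBACACCBCBACACCBACCBCBACACCBCBAC ⇒ AC·CB·CB·AC·CB·AC·AC·CB·AC·CB·CB·AC·CB·AC·AC·CB·CB·AC·AC·CB·AC·CB·CB·AC·CB·AC·AC·CB·AC·CB·CB·AC
    A ↦ CB
    B ↦ CB
    C ↦ AC

A->CB, B->CB, C->AC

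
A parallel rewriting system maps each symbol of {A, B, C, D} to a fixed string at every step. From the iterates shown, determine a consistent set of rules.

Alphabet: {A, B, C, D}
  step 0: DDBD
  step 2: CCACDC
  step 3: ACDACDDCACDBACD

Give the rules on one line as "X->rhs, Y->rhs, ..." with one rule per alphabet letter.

A->DC, B->C, C->ACD, D->B

  step 2 ⇒ step 3: CCACDC ⇒ ACD·ACD·DC·ACD·B·ACD
    A ↦ DC
    C ↦ ACD
    D ↦ B
    B ↦ C  (constrained at step 0)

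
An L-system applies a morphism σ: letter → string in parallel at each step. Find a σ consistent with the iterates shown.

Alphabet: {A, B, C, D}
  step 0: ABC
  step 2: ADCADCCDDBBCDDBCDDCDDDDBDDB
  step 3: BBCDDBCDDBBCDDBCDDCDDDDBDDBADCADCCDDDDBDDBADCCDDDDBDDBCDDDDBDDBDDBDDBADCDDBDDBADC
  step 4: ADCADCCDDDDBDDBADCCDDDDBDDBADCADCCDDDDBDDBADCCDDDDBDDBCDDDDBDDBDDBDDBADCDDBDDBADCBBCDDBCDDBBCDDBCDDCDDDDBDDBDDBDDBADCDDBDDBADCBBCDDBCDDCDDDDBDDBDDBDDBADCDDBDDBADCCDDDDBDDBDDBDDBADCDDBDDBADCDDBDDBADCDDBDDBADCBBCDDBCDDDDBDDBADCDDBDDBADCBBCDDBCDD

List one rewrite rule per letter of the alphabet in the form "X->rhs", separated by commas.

A->BBC, B->ADC, C->CDD, D->DDB

  step 3 ⇒ step 4: BBCDDBCDDBBCDDBCDDCDDDDBDDBADCADCCDDDDBDDBADCCDDDDBDDBCDDDDBDDBDDBDDBADCDDBDDBADC ⇒ ADC·ADC·CDD·DDB·DDB·ADC·CDD·DDB·DDB·ADC·ADC·CDD·DDB·DDB·ADC·CDD·DDB·DDB·CDD·DDB·DDB·DDB·DDB·ADC·DDB·DDB·ADC·BBC·DDB·CDD·BBC·DDB·CDD·CDD·DDB·DDB·DDB·DDB·ADC·DDB·DDB·ADC·BBC·DDB·CDD·CDD·DDB·DDB·DDB·DDB·ADC·DDB·DDB·ADC·CDD·DDB·DDB·DDB·DDB·ADC·DDB·DDB·ADC·DDB·DDB·ADC·DDB·DDB·ADC·BBC·DDB·CDD·DDB·DDB·ADC·DDB·DDB·ADC·BBC·DDB·CDD
    A ↦ BBC
    B ↦ ADC
    C ↦ CDD
    D ↦ DDB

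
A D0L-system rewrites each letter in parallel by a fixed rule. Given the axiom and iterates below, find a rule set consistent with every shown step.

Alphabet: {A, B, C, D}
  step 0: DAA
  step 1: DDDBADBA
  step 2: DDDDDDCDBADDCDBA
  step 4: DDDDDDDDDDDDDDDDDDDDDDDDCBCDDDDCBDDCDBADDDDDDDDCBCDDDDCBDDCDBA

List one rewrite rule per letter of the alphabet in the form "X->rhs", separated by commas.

A->DBA, B->C, C->CB, D->DD

  step 1 ⇒ step 2: DDDBADBA ⇒ DD·DD·DD·C·DBA·DD·C·DBA
    A ↦ DBA
    B ↦ C
    D ↦ DD
    C ↦ CB  (constrained at step 2)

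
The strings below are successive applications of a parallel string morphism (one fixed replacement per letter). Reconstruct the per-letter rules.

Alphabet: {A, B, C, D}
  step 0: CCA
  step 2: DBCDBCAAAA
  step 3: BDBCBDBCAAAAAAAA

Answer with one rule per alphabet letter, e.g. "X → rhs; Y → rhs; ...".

A->AA, B->D, C->BC, D->B

  step 2 ⇒ step 3: DBCDBCAAAA ⇒ B·D·BC·B·D·BC·AA·AA·AA·AA
    A ↦ AA
    B ↦ D
    C ↦ BC
    D ↦ B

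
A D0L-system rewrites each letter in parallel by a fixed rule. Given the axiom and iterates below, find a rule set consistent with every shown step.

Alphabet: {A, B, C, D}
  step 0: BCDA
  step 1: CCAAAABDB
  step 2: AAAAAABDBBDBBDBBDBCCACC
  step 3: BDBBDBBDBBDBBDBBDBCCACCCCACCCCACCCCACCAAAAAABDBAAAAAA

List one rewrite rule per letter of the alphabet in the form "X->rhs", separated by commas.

A->BDB, B->CC, C->AAA, D->A

  step 2 ⇒ step 3: AAAAAABDBBDBBDBBDBCCACC ⇒ BDB·BDB·BDB·BDB·BDB·BDB·CC·A·CC·CC·A·CC·CC·A·CC·CC·A·CC·AAA·AAA·BDB·AAA·AAA
    A ↦ BDB
    B ↦ CC
    C ↦ AAA
    D ↦ A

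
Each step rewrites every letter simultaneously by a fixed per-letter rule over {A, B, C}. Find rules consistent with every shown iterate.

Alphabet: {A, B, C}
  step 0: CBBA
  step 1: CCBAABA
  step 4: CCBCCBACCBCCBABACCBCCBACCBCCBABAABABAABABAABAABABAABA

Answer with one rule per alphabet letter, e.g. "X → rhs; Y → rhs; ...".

  step 0 ⇒ step 1: CBBA ⇒ CCB·A·A·BA
    A ↦ BA
    B ↦ A
    C ↦ CCB

A->BA, B->A, C->CCB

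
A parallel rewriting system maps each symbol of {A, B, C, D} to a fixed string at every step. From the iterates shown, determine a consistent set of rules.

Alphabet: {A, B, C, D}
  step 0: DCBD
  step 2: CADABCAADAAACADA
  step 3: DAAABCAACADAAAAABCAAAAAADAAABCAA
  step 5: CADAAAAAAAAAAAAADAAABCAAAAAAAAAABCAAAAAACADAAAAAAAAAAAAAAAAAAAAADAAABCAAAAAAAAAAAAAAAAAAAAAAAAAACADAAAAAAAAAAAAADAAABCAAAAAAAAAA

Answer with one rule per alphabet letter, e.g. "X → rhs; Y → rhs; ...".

  step 2 ⇒ step 3: CADABCAADAAACADA ⇒ DA·AA·BC·AA·CA·DA·AA·AA·BC·AA·AA·AA·DA·AA·BC·AA
    A ↦ AA
    B ↦ CA
    C ↦ DA
    D ↦ BC

A->AA, B->CA, C->DA, D->BC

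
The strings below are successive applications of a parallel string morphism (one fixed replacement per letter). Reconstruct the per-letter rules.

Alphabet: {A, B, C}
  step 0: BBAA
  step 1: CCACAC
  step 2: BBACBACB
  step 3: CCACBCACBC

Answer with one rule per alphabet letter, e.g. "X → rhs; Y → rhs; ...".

A->AC, B->C, C->B

  step 2 ⇒ step 3: BBACBACB ⇒ C·C·AC·B·C·AC·B·C
    A ↦ AC
    B ↦ C
    C ↦ B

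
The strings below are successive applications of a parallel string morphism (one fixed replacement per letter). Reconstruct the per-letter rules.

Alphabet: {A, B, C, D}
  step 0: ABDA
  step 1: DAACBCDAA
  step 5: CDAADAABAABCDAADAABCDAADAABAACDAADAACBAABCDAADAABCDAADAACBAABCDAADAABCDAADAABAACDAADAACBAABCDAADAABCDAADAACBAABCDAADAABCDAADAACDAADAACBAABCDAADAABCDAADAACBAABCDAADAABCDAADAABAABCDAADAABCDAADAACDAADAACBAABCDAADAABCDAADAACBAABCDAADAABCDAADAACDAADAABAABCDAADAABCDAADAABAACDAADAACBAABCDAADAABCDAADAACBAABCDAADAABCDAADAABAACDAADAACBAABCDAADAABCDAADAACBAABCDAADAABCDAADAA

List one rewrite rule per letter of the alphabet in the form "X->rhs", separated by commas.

A->DAA, B->C, C->BAA, D->BC

  step 0 ⇒ step 1: ABDA ⇒ DAA·C·BC·DAA
    A ↦ DAA
    B ↦ C
    D ↦ BC
    C ↦ BAA  (constrained at step 1)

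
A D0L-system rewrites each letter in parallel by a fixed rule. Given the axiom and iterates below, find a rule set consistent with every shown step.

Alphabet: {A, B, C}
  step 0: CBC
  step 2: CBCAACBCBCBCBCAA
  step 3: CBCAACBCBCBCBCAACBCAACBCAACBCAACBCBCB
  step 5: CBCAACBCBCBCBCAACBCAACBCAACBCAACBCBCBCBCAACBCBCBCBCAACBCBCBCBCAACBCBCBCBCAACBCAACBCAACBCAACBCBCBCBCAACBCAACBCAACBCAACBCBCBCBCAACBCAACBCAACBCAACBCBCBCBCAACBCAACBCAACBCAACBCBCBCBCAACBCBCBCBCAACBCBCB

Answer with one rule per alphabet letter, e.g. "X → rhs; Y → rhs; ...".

A->CB, B->CAA, C->CB

  step 2 ⇒ step 3: CBCAACBCBCBCBCAA ⇒ CB·CAA·CB·CB·CB·CB·CAA·CB·CAA·CB·CAA·CB·CAA·CB·CB·CB
    A ↦ CB
    B ↦ CAA
    C ↦ CB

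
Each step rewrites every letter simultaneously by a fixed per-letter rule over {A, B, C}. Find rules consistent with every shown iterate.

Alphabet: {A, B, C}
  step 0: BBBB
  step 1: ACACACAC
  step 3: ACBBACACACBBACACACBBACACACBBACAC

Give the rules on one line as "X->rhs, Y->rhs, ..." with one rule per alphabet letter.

  step 0 ⇒ step 1: BBBB ⇒ AC·AC·AC·AC
    B ↦ AC
    A ↦ BC  (constrained at step 1)
    C ↦ BB  (constrained at step 1)

A->BC, B->AC, C->BB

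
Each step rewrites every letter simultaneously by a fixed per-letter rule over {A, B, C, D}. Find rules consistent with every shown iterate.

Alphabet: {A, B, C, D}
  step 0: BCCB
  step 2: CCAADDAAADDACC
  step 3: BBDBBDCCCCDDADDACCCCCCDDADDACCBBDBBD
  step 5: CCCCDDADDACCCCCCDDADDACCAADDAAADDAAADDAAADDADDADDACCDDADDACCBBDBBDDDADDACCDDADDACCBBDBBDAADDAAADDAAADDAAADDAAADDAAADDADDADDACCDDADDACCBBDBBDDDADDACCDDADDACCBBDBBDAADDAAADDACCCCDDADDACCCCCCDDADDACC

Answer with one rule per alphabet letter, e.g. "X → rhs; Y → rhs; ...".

A->CC, B->A, C->BBD, D->DDA

  step 2 ⇒ step 3: CCAADDAAADDACC ⇒ BBD·BBD·CC·CC·DDA·DDA·CC·CC·CC·DDA·DDA·CC·BBD·BBD
    A ↦ CC
    C ↦ BBD
    D ↦ DDA
    B ↦ A  (constrained at step 0)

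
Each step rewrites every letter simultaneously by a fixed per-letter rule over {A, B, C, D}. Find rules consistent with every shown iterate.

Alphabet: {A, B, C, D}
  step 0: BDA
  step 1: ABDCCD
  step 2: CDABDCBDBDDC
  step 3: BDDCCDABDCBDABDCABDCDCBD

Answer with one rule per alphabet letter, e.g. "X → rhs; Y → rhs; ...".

A->CD, B->AB, C->BD, D->DC

  step 2 ⇒ step 3: CDABDCBDBDDC ⇒ BD·DC·CD·AB·DC·BD·AB·DC·AB·DC·DC·BD
    A ↦ CD
    B ↦ AB
    C ↦ BD
    D ↦ DC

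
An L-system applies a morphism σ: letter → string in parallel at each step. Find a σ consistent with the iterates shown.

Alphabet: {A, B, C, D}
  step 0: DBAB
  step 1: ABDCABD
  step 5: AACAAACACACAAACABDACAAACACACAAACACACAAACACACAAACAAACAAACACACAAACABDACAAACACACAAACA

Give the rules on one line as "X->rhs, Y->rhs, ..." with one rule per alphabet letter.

A->CA, B->BD, C->AA, D->A

  step 0 ⇒ step 1: DBAB ⇒ A·BD·CA·BD
    A ↦ CA
    B ↦ BD
    D ↦ A
    C ↦ AA  (constrained at step 1)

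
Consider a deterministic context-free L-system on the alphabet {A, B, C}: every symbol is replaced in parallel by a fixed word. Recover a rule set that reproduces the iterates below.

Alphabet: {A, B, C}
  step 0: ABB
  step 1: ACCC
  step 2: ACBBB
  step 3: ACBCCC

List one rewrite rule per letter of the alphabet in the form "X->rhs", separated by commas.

  step 2 ⇒ step 3: ACBBB ⇒ AC·B·C·C·C
    A ↦ AC
    B ↦ C
    C ↦ B

A->AC, B->C, C->B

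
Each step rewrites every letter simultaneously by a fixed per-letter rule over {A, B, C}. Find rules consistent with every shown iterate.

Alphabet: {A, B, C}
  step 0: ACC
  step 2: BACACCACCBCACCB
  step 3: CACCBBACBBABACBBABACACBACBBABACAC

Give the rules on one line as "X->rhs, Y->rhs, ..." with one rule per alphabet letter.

  step 2 ⇒ step 3: BACACCACCBCACCB ⇒ CAC·CB·BA·CB·BA·BA·CB·BA·BA·CAC·BA·CB·BA·BA·CAC
    A ↦ CB
    B ↦ CAC
    C ↦ BA

A->CB, B->CAC, C->BA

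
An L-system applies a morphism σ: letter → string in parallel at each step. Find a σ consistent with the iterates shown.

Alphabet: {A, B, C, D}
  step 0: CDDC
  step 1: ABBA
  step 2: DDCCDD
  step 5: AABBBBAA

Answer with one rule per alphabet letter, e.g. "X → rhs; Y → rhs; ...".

  step 1 ⇒ step 2: ABBA ⇒ DD·C·C·DD
    A ↦ DD
    B ↦ C
  step 0 ⇒ step 1: CDDC ⇒ A·B·B·A
    C ↦ A
  step 0 ⇒ step 1: CDDC ⇒ A·B·B·A
    D ↦ B

A->DD, B->C, C->A, D->B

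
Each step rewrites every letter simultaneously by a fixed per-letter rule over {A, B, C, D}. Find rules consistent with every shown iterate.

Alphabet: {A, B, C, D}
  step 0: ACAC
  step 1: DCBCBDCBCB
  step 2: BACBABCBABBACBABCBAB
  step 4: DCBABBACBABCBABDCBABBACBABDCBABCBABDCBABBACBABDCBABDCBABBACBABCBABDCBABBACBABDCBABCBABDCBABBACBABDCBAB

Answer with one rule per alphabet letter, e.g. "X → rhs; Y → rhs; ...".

  step 1 ⇒ step 2: DCBCBDCBCB ⇒ BA·CB·AB·CB·AB·BA·CB·AB·CB·AB
    B ↦ AB
    C ↦ CB
    D ↦ BA
  step 0 ⇒ step 1: ACAC ⇒ DCB·CB·DCB·CB
    A ↦ DCB

A->DCB, B->AB, C->CB, D->BA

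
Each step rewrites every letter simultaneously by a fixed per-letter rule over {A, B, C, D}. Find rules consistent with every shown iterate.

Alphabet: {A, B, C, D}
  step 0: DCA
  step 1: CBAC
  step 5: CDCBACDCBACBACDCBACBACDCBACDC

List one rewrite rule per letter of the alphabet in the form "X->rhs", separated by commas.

  step 0 ⇒ step 1: DCA ⇒ C·BA·C
    A ↦ C
    C ↦ BA
    D ↦ C
    B ↦ CD  (constrained at step 1)

A->C, B->CD, C->BA, D->C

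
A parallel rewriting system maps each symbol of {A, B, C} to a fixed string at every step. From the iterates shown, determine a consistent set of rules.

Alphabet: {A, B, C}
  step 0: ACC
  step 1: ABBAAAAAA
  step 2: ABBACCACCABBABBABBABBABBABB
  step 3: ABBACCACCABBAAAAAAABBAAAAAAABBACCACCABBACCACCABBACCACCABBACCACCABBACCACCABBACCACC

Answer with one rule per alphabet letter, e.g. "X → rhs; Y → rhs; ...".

  step 2 ⇒ step 3: ABBACCACCABBABBABBABBABBABB ⇒ ABB·ACC·ACC·ABB·AAA·AAA·ABB·AAA·AAA·ABB·ACC·ACC·ABB·ACC·ACC·ABB·ACC·ACC·ABB·ACC·ACC·ABB·ACC·ACC·ABB·ACC·ACC
    A ↦ ABB
    B ↦ ACC
    C ↦ AAA

A->ABB, B->ACC, C->AAA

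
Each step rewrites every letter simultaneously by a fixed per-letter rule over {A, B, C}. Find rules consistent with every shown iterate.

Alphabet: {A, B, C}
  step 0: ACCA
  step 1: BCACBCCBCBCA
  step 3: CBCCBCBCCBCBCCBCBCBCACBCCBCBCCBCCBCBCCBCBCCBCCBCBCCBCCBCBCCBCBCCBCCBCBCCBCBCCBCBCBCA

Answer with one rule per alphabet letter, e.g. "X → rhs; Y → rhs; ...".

A->BCA, B->CB, C->CBC

  step 0 ⇒ step 1: ACCA ⇒ BCA·CBC·CBC·BCA
    A ↦ BCA
    C ↦ CBC
    B ↦ CB  (constrained at step 1)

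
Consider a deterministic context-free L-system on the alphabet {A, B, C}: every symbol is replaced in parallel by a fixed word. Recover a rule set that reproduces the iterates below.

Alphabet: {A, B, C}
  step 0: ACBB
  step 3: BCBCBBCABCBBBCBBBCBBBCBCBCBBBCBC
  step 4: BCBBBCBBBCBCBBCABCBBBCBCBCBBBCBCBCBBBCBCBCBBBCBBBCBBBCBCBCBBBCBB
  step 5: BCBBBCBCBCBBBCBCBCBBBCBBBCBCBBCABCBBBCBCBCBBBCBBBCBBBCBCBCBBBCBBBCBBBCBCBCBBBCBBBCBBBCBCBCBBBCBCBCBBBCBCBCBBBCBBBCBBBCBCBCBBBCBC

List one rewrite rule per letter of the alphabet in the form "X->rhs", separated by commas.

  step 4 ⇒ step 5: BCBBBCBBBCBCBBCABCBBBCBCBCBBBCBCBCBBBCBCBCBBBCBBBCBBBCBCBCBBBCBB ⇒ BC·BB·BC·BC·BC·BB·BC·BC·BC·BB·BC·BB·BC·BC·BB·CA·BC·BB·BC·BC·BC·BB·BC·BB·BC·BB·BC·BC·BC·BB·BC·BB·BC·BB·BC·BC·BC·BB·BC·BB·BC·BB·BC·BC·BC·BB·BC·BC·BC·BB·BC·BC·BC·BB·BC·BB·BC·BB·BC·BC·BC·BB·BC·BC
    A ↦ CA
    B ↦ BC
    C ↦ BB

A->CA, B->BC, C->BB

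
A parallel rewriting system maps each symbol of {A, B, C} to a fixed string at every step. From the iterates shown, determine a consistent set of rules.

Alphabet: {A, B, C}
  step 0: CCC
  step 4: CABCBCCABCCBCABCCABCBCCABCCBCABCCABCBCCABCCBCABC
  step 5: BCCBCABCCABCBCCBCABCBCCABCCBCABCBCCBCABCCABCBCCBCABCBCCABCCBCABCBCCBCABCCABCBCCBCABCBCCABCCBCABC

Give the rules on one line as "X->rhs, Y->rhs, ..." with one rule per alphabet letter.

A->CB, B->CA, C->BC

  step 4 ⇒ step 5: CABCBCCABCCBCABCCABCBCCABCCBCABCCABCBCCABCCBCABC ⇒ BC·CB·CA·BC·CA·BC·BC·CB·CA·BC·BC·CA·BC·CB·CA·BC·BC·CB·CA·BC·CA·BC·BC·CB·CA·BC·BC·CA·BC·CB·CA·BC·BC·CB·CA·BC·CA·BC·BC·CB·CA·BC·BC·CA·BC·CB·CA·BC
    A ↦ CB
    B ↦ CA
    C ↦ BC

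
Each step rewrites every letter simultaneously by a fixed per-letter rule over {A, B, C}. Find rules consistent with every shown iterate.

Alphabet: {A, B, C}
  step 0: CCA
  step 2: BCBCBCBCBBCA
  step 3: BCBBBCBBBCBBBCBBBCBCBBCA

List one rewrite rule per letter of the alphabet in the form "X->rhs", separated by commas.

A->CA, B->BC, C->BB

  step 2 ⇒ step 3: BCBCBCBCBBCA ⇒ BC·BB·BC·BB·BC·BB·BC·BB·BC·BC·BB·CA
    A ↦ CA
    B ↦ BC
    C ↦ BB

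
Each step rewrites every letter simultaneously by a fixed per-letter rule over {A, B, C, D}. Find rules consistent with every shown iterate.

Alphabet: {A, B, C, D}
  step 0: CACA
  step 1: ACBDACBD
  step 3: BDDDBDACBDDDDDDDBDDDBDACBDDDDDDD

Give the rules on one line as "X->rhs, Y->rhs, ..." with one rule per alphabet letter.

  step 0 ⇒ step 1: CACA ⇒ AC·BD·AC·BD
    A ↦ BD
    C ↦ AC
    B ↦ BD  (constrained at step 1)
    D ↦ DD  (constrained at step 1)

A->BD, B->BD, C->AC, D->DD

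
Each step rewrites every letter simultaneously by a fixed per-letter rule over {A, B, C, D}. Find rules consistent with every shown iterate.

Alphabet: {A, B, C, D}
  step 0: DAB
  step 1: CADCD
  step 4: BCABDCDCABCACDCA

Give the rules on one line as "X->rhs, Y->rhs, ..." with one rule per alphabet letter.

A->D, B->CD, C->B, D->CA

  step 0 ⇒ step 1: DAB ⇒ CA·D·CD
    A ↦ D
    B ↦ CD
    D ↦ CA
    C ↦ B  (constrained at step 1)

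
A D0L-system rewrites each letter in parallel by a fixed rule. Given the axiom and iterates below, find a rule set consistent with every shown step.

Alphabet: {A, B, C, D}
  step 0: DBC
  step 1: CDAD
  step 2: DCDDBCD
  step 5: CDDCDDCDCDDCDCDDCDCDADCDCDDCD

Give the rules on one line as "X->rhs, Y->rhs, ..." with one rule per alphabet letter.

  step 1 ⇒ step 2: CDAD ⇒ D·CD·DB·CD
    A ↦ DB
    C ↦ D
    D ↦ CD
  step 0 ⇒ step 1: DBC ⇒ CD·A·D
    B ↦ A

A->DB, B->A, C->D, D->CD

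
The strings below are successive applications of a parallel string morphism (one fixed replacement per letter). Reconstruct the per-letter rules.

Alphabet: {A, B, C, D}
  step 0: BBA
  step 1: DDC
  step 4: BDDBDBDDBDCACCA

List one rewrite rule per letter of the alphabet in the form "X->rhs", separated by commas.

A->C, B->D, C->CA, D->BD

  step 0 ⇒ step 1: BBA ⇒ D·D·C
    A ↦ C
    B ↦ D
    C ↦ CA  (constrained at step 1)
    D ↦ BD  (constrained at step 1)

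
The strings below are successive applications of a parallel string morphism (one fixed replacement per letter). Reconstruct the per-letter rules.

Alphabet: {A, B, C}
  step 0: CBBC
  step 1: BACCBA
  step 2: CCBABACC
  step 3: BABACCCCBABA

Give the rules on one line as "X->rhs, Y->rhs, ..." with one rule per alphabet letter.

A->C, B->C, C->BA

  step 2 ⇒ step 3: CCBABACC ⇒ BA·BA·C·C·C·C·BA·BA
    A ↦ C
    B ↦ C
    C ↦ BA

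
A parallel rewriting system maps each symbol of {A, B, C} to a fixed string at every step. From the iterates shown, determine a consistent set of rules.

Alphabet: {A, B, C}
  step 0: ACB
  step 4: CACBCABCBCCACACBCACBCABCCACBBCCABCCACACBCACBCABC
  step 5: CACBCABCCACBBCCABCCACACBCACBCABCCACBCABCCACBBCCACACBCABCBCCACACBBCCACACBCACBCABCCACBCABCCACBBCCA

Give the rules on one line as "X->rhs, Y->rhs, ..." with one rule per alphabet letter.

  step 4 ⇒ step 5: CACBCABCBCCACACBCACBCABCCACBBCCABCCACACBCACBCABC ⇒ CA·CB·CA·BC·CA·CB·BC·CA·BC·CA·CA·CB·CA·CB·CA·BC·CA·CB·CA·BC·CA·CB·BC·CA·CA·CB·CA·BC·BC·CA·CA·CB·BC·CA·CA·CB·CA·CB·CA·BC·CA·CB·CA·BC·CA·CB·BC·CA
    A ↦ CB
    B ↦ BC
    C ↦ CA

A->CB, B->BC, C->CA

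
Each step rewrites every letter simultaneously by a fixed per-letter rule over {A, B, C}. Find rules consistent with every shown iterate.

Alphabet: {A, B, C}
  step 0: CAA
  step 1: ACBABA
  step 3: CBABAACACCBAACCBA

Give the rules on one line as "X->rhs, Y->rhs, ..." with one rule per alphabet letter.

A->BA, B->C, C->AC

  step 0 ⇒ step 1: CAA ⇒ AC·BA·BA
    A ↦ BA
    C ↦ AC
    B ↦ C  (constrained at step 1)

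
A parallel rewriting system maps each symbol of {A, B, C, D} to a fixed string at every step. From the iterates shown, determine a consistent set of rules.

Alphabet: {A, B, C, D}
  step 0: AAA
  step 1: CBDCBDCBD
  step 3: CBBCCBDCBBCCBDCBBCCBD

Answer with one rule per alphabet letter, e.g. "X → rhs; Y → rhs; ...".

  step 0 ⇒ step 1: AAA ⇒ CBD·CBD·CBD
    A ↦ CBD
    B ↦ C  (constrained at step 1)
    C ↦ B  (constrained at step 1)
    D ↦ CBA  (constrained at step 1)

A->CBD, B->C, C->B, D->CBA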